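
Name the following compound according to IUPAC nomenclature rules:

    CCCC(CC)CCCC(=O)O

The longest chain bearing the –COOH group is 8 carbons long (octane).
A carboxylic acid (terminal –COOH) is the principal characteristic group, giving the suffix -oic acid.
The numbering direction is chosen so that the carboxylic acid carbon is C-1 by definition.
That gives an ethyl group at C-5.
Assembling the pieces gives 5-ethyloctanoic acid.

5-ethyloctanoic acid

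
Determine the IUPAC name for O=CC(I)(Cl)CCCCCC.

The longest chain bearing the –CHO group is 8 carbons long (octane).
The highest-priority functional group is an aldehyde (terminal –CHO), so the name ends in -al.
Choose the numbering such that the aldehyde carbon is C-1 by definition.
With this numbering: a chloro group at C-2; an iodo group at C-2.
The substituents are ordered alphabetically, ignoring any di-/tri- multipliers.
Assembling the pieces gives 2-chloro-2-iodooctanal.

2-chloro-2-iodooctanal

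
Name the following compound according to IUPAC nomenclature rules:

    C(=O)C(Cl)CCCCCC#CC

The longest carbon chain that includes the –CHO group and the multiple bond has 10 carbons, so the parent hydride is decane.
The highest-priority functional group is an aldehyde (terminal –CHO), so the name ends in -al.
There is one C≡C triple bond, indicated by the ending -yne.
The numbering direction is chosen so that the aldehyde carbon is C-1 by definition.
This places the triple bond between C-8 and C-9; a chloro group at C-2.
Assembling the pieces gives 2-chlorodec-8-ynal.

2-chlorodec-8-ynal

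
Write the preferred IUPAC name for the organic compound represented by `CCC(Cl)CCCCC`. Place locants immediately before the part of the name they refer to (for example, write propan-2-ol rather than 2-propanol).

3-chlorooctane

The longest carbon chain is 8 atoms: the parent is octane.
Number the chain so that the substituent locant set {3} is lower than {6} at the first point of difference.
This places a chloro group at C-3.
Putting it together: 3-chlorooctane.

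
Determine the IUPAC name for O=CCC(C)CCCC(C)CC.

3,7-dimethylnonanal

The longest chain bearing the –CHO group is 9 carbons long (nonane).
The principal characteristic group is an aldehyde (terminal –CHO), named with the suffix -al.
The numbering direction is chosen so that the aldehyde carbon is C-1 by definition.
With this numbering: methyl groups at C-3 and C-7.
The name is 3,7-dimethylnonanal.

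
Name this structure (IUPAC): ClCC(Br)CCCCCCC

The parent chain contains 9 carbons (nonane).
The numbering direction is chosen so that the substituent locant set {1,2} is lower than {8,9} at the first point of difference.
That gives a bromo group at C-2; a chloro group at C-1.
Substituent prefixes are cited in alphabetical order (multiplying prefixes like di-/tri- are ignored for ordering).
Putting it together: 2-bromo-1-chlorononane.

2-bromo-1-chlorononane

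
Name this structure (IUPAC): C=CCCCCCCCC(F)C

10-fluoroundec-1-ene

Counting along the main chain through the multiple bond gives 11 carbons: the parent is undecane.
The chain contains a C=C double bond, so the unsaturation ending is -ene.
Number the chain so that numbering from this end puts the double bond at C-1 rather than C-10.
With this numbering: the double bond between C-1 and C-2; a fluoro group at C-10.
Assembling the pieces gives 10-fluoroundec-1-ene.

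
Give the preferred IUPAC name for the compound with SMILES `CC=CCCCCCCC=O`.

dec-8-enal

Counting along the main chain through the –CHO group and the multiple bond gives 10 carbons: the parent is decane.
The principal characteristic group is an aldehyde (terminal –CHO), named with the suffix -al.
There is one C=C double bond, indicated by the ending -ene.
Number the chain so that the aldehyde carbon is C-1 by definition.
This places the double bond between C-8 and C-9.
The name is dec-8-enal.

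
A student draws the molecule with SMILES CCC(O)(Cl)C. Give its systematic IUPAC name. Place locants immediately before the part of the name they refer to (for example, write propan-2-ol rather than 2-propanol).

2-chlorobutan-2-ol

Counting along the main chain through the –OH group gives 4 carbons: the parent is butane.
The highest-priority functional group is an alcohol (–OH), so the name ends in -ol.
Number the chain so that numbering from this end puts the hydroxyl group at C-2 rather than C-3.
This places the hydroxyl at C-2; a chloro group at C-2.
The name is 2-chlorobutan-2-ol.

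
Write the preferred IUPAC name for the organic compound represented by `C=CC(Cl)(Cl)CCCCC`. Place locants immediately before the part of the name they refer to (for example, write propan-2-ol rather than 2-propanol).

Counting along the main chain through the multiple bond gives 8 carbons: the parent is octane.
There is one C=C double bond, indicated by the ending -ene.
The numbering direction is chosen so that numbering from this end puts the double bond at C-1 rather than C-7.
This places the double bond between C-1 and C-2; two chloro groups at C-3.
The name is 3,3-dichlorooct-1-ene.

3,3-dichlorooct-1-ene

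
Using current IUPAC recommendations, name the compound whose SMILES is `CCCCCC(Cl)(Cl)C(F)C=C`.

Counting along the main chain through the multiple bond gives 9 carbons: the parent is nonane.
The chain contains a C=C double bond, so the unsaturation ending is -ene.
The numbering direction is chosen so that numbering from this end puts the double bond at C-1 rather than C-8.
That gives the double bond between C-1 and C-2; two chloro groups at C-4; a fluoro group at C-3.
Prefixes are listed alphabetically: chloro, fluoro.
The name is 4,4-dichloro-3-fluoronon-1-ene.

4,4-dichloro-3-fluoronon-1-ene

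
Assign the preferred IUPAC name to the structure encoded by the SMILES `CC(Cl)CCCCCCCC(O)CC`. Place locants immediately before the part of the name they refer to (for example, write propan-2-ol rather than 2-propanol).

The longest chain bearing the –OH group is 12 carbons long (dodecane).
An alcohol (–OH) is the principal characteristic group, giving the suffix -ol.
The numbering direction is chosen so that numbering from this end puts the hydroxyl group at C-3 rather than C-10.
With this numbering: the hydroxyl at C-3; a chloro group at C-11.
Assembling the pieces gives 11-chlorododecan-3-ol.

11-chlorododecan-3-ol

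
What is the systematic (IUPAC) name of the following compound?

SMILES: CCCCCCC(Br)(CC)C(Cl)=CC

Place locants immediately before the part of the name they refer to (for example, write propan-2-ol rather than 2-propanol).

4-bromo-3-chloro-4-ethyldec-2-ene

The longest chain bearing the multiple bond is 10 carbons long (decane).
A C=C double bond in the chain gives the infix -ene-.
Number the chain so that numbering from this end puts the double bond at C-2 rather than C-8.
This places the double bond between C-2 and C-3; a bromo group at C-4; a chloro group at C-3; an ethyl group at C-4.
The substituents are ordered alphabetically, ignoring any di-/tri- multipliers.
Putting it together: 4-bromo-3-chloro-4-ethyldec-2-ene.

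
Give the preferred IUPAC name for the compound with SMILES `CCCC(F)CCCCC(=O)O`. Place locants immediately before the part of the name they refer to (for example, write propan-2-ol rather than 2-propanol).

The longest carbon chain that includes the –COOH group has 9 carbons, so the parent hydride is nonane.
The principal characteristic group is a carboxylic acid (terminal –COOH), named with the suffix -oic acid.
Number the chain so that the carboxylic acid carbon is C-1 by definition.
With this numbering: a fluoro group at C-6.
The name is 6-fluorononanoic acid.

6-fluorononanoic acid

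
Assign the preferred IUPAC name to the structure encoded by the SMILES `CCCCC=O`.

pentanal

The longest carbon chain that includes the –CHO group has 5 carbons, so the parent hydride is pentane.
An aldehyde (terminal –CHO) is the principal characteristic group, giving the suffix -al.
Number the chain so that the aldehyde carbon is C-1 by definition.
The name is pentanal.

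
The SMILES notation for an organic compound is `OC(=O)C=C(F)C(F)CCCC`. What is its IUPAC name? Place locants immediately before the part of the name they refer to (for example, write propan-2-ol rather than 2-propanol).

The longest chain bearing the –COOH group and the multiple bond is 8 carbons long (octane).
The principal characteristic group is a carboxylic acid (terminal –COOH), named with the suffix -oic acid.
There is one C=C double bond, indicated by the ending -ene.
The numbering direction is chosen so that the carboxylic acid carbon is C-1 by definition.
With this numbering: the double bond between C-2 and C-3; fluoro groups at C-3 and C-4.
The name is 3,4-difluorooct-2-enoic acid.

3,4-difluorooct-2-enoic acid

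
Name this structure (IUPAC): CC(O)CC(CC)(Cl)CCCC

The longest chain bearing the –OH group is 8 carbons long (octane).
The principal characteristic group is an alcohol (–OH), named with the suffix -ol.
The numbering direction is chosen so that numbering from this end puts the hydroxyl group at C-2 rather than C-7.
That gives the hydroxyl at C-2; a chloro group at C-4; an ethyl group at C-4.
Prefixes are listed alphabetically: chloro, ethyl.
The name is 4-chloro-4-ethyloctan-2-ol.

4-chloro-4-ethyloctan-2-ol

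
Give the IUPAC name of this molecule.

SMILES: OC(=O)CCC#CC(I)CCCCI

6,10-diiododec-4-ynoic acid

Counting along the main chain through the –COOH group and the multiple bond gives 10 carbons: the parent is decane.
A carboxylic acid (terminal –COOH) is the principal characteristic group, giving the suffix -oic acid.
A C≡C triple bond in the chain gives the infix -yne-.
The numbering direction is chosen so that the carboxylic acid carbon is C-1 by definition.
This places the triple bond between C-4 and C-5; iodo groups at C-6 and C-10.
The name is 6,10-diiododec-4-ynoic acid.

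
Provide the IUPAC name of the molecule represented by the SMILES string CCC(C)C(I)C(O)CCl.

The longest chain bearing the –OH group is 6 carbons long (hexane).
The highest-priority functional group is an alcohol (–OH), so the name ends in -ol.
Choose the numbering such that numbering from this end puts the hydroxyl group at C-2 rather than C-5.
With this numbering: the hydroxyl at C-2; a chloro group at C-1; an iodo group at C-3; a methyl group at C-4.
Prefixes are listed alphabetically: chloro, iodo, methyl.
Putting it together: 1-chloro-3-iodo-4-methylhexan-2-ol.

1-chloro-3-iodo-4-methylhexan-2-ol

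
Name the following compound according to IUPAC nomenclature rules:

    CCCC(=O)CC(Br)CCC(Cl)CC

Counting along the main chain through the carbonyl gives 11 carbons: the parent is undecane.
The highest-priority functional group is a ketone (C=O on an internal carbon), so the name ends in -one.
Number the chain so that numbering from this end puts the carbonyl group at C-4 rather than C-8.
With this numbering: the carbonyl at C-4; a bromo group at C-6; a chloro group at C-9.
The substituents are ordered alphabetically, ignoring any di-/tri- multipliers.
Putting it together: 6-bromo-9-chloroundecan-4-one.

6-bromo-9-chloroundecan-4-one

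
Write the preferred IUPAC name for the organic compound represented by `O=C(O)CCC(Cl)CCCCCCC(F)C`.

The longest carbon chain that includes the –COOH group has 12 carbons, so the parent hydride is dodecane.
A carboxylic acid (terminal –COOH) is the principal characteristic group, giving the suffix -oic acid.
Choose the numbering such that the carboxylic acid carbon is C-1 by definition.
That gives a chloro group at C-4; a fluoro group at C-11.
Prefixes are listed alphabetically: chloro, fluoro.
Assembling the pieces gives 4-chloro-11-fluorododecanoic acid.

4-chloro-11-fluorododecanoic acid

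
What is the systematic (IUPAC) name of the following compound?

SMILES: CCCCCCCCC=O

The longest carbon chain that includes the –CHO group has 9 carbons, so the parent hydride is nonane.
An aldehyde (terminal –CHO) is the principal characteristic group, giving the suffix -al.
Number the chain so that the aldehyde carbon is C-1 by definition.
Putting it together: nonanal.

nonanal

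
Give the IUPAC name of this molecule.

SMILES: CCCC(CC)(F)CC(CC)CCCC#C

6,8-diethyl-8-fluoroundec-1-yne

The longest chain bearing the multiple bond is 11 carbons long (undecane).
The chain contains a C≡C triple bond, so the unsaturation ending is -yne.
Choose the numbering such that numbering from this end puts the triple bond at C-1 rather than C-10.
That gives the triple bond between C-1 and C-2; ethyl groups at C-6 and C-8; a fluoro group at C-8.
The substituents are ordered alphabetically, ignoring any di-/tri- multipliers.
Putting it together: 6,8-diethyl-8-fluoroundec-1-yne.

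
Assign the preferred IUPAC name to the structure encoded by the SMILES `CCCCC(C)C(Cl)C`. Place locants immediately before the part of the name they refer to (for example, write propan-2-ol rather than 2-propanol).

The parent chain contains 7 carbons (heptane).
Number the chain so that the substituent locant set {2,3} is lower than {5,6} at the first point of difference.
That gives a chloro group at C-2; a methyl group at C-3.
Prefixes are listed alphabetically: chloro, methyl.
Putting it together: 2-chloro-3-methylheptane.

2-chloro-3-methylheptane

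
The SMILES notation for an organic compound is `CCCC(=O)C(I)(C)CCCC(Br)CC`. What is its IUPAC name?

9-bromo-5-iodo-5-methylundecan-4-one

Counting along the main chain through the carbonyl gives 11 carbons: the parent is undecane.
A ketone (C=O on an internal carbon) is the principal characteristic group, giving the suffix -one.
The numbering direction is chosen so that numbering from this end puts the carbonyl group at C-4 rather than C-8.
With this numbering: the carbonyl at C-4; a bromo group at C-9; an iodo group at C-5; a methyl group at C-5.
The substituents are ordered alphabetically, ignoring any di-/tri- multipliers.
Assembling the pieces gives 9-bromo-5-iodo-5-methylundecan-4-one.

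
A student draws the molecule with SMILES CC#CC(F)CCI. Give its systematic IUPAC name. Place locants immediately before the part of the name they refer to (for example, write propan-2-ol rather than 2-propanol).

Counting along the main chain through the multiple bond gives 6 carbons: the parent is hexane.
The chain contains a C≡C triple bond, so the unsaturation ending is -yne.
Number the chain so that numbering from this end puts the triple bond at C-2 rather than C-4.
That gives the triple bond between C-2 and C-3; a fluoro group at C-4; an iodo group at C-6.
Substituent prefixes are cited in alphabetical order (multiplying prefixes like di-/tri- are ignored for ordering).
Putting it together: 4-fluoro-6-iodohex-2-yne.

4-fluoro-6-iodohex-2-yne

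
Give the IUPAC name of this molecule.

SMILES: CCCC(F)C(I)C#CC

5-fluoro-4-iodooct-2-yne

The longest chain bearing the multiple bond is 8 carbons long (octane).
The chain contains a C≡C triple bond, so the unsaturation ending is -yne.
Number the chain so that numbering from this end puts the triple bond at C-2 rather than C-6.
That gives the triple bond between C-2 and C-3; a fluoro group at C-5; an iodo group at C-4.
Substituent prefixes are cited in alphabetical order (multiplying prefixes like di-/tri- are ignored for ordering).
Putting it together: 5-fluoro-4-iodooct-2-yne.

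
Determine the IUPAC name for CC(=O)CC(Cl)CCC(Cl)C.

The longest carbon chain that includes the carbonyl has 8 carbons, so the parent hydride is octane.
A ketone (C=O on an internal carbon) is the principal characteristic group, giving the suffix -one.
The numbering direction is chosen so that numbering from this end puts the carbonyl group at C-2 rather than C-7.
With this numbering: the carbonyl at C-2; chloro groups at C-4 and C-7.
Putting it together: 4,7-dichlorooctan-2-one.

4,7-dichlorooctan-2-one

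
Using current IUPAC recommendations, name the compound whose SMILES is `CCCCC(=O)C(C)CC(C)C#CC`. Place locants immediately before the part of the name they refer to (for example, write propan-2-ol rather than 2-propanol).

The longest carbon chain that includes the carbonyl and the multiple bond has 11 carbons, so the parent hydride is undecane.
The principal characteristic group is a ketone (C=O on an internal carbon), named with the suffix -one.
There is one C≡C triple bond, indicated by the ending -yne.
Choose the numbering such that numbering from this end puts the carbonyl group at C-5 rather than C-7.
That gives the carbonyl at C-5; the triple bond between C-9 and C-10; methyl groups at C-6 and C-8.
Putting it together: 6,8-dimethylundec-9-yn-5-one.

6,8-dimethylundec-9-yn-5-one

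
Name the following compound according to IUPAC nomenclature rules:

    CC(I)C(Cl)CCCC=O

5-chloro-6-iodoheptanal

Counting along the main chain through the –CHO group gives 7 carbons: the parent is heptane.
An aldehyde (terminal –CHO) is the principal characteristic group, giving the suffix -al.
The numbering direction is chosen so that the aldehyde carbon is C-1 by definition.
That gives a chloro group at C-5; an iodo group at C-6.
The substituents are ordered alphabetically, ignoring any di-/tri- multipliers.
The name is 5-chloro-6-iodoheptanal.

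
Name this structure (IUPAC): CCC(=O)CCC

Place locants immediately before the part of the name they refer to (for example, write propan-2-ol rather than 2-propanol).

hexan-3-one

The longest chain bearing the carbonyl is 6 carbons long (hexane).
A ketone (C=O on an internal carbon) is the principal characteristic group, giving the suffix -one.
Number the chain so that numbering from this end puts the carbonyl group at C-3 rather than C-4.
With this numbering: the carbonyl at C-3.
The name is hexan-3-one.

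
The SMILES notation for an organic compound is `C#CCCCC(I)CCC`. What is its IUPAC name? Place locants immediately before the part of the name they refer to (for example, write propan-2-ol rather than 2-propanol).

6-iodonon-1-yne

The longest chain bearing the multiple bond is 9 carbons long (nonane).
A C≡C triple bond in the chain gives the infix -yne-.
The numbering direction is chosen so that numbering from this end puts the triple bond at C-1 rather than C-8.
This places the triple bond between C-1 and C-2; an iodo group at C-6.
Assembling the pieces gives 6-iodonon-1-yne.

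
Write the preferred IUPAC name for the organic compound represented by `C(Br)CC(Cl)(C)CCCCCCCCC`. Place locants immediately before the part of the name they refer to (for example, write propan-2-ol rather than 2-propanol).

1-bromo-3-chloro-3-methyldodecane

The longest carbon chain is 12 atoms: the parent is dodecane.
Number the chain so that the substituent locant set {1,3,3} is lower than {10,10,12} at the first point of difference.
With this numbering: a bromo group at C-1; a chloro group at C-3; a methyl group at C-3.
Prefixes are listed alphabetically: bromo, chloro, methyl.
Assembling the pieces gives 1-bromo-3-chloro-3-methyldodecane.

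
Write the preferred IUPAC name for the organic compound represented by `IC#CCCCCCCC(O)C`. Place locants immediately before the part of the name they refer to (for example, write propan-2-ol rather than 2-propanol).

The longest chain bearing the –OH group and the multiple bond is 10 carbons long (decane).
The highest-priority functional group is an alcohol (–OH), so the name ends in -ol.
A C≡C triple bond in the chain gives the infix -yne-.
Number the chain so that numbering from this end puts the hydroxyl group at C-2 rather than C-9.
That gives the hydroxyl at C-2; the triple bond between C-9 and C-10; an iodo group at C-10.
Putting it together: 10-iododec-9-yn-2-ol.

10-iododec-9-yn-2-ol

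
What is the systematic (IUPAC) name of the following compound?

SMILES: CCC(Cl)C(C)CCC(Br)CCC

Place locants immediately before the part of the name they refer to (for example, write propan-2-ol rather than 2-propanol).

7-bromo-3-chloro-4-methyldecane

The parent chain contains 10 carbons (decane).
Choose the numbering such that the substituent locant set {3,4,7} is lower than {4,7,8} at the first point of difference.
That gives a bromo group at C-7; a chloro group at C-3; a methyl group at C-4.
Prefixes are listed alphabetically: bromo, chloro, methyl.
Assembling the pieces gives 7-bromo-3-chloro-4-methyldecane.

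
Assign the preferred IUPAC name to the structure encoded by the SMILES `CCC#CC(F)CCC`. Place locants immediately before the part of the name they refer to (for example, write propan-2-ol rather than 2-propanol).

The longest chain bearing the multiple bond is 8 carbons long (octane).
There is one C≡C triple bond, indicated by the ending -yne.
Choose the numbering such that numbering from this end puts the triple bond at C-3 rather than C-5.
That gives the triple bond between C-3 and C-4; a fluoro group at C-5.
Assembling the pieces gives 5-fluorooct-3-yne.

5-fluorooct-3-yne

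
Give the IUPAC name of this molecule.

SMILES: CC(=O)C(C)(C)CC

Counting along the main chain through the carbonyl gives 5 carbons: the parent is pentane.
The principal characteristic group is a ketone (C=O on an internal carbon), named with the suffix -one.
Choose the numbering such that numbering from this end puts the carbonyl group at C-2 rather than C-4.
That gives the carbonyl at C-2; two methyl groups at C-3.
The name is 3,3-dimethylpentan-2-one.

3,3-dimethylpentan-2-one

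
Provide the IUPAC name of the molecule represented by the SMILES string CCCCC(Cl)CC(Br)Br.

The longest continuous carbon chain has 7 atoms, so the parent hydride is heptane.
The numbering direction is chosen so that the substituent locant set {1,1,3} is lower than {5,7,7} at the first point of difference.
This places two bromo groups at C-1; a chloro group at C-3.
The substituents are ordered alphabetically, ignoring any di-/tri- multipliers.
Assembling the pieces gives 1,1-dibromo-3-chloroheptane.

1,1-dibromo-3-chloroheptane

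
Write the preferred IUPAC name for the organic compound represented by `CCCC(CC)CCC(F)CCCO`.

The longest carbon chain that includes the –OH group has 10 carbons, so the parent hydride is decane.
The highest-priority functional group is an alcohol (–OH), so the name ends in -ol.
Number the chain so that numbering from this end puts the hydroxyl group at C-1 rather than C-10.
With this numbering: the hydroxyl at C-1; an ethyl group at C-7; a fluoro group at C-4.
Substituent prefixes are cited in alphabetical order (multiplying prefixes like di-/tri- are ignored for ordering).
Putting it together: 7-ethyl-4-fluorodecan-1-ol.

7-ethyl-4-fluorodecan-1-ol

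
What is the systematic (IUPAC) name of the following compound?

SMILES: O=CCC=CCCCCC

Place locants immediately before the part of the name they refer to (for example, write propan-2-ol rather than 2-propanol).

non-3-enal

The longest chain bearing the –CHO group and the multiple bond is 9 carbons long (nonane).
An aldehyde (terminal –CHO) is the principal characteristic group, giving the suffix -al.
A C=C double bond in the chain gives the infix -ene-.
Number the chain so that the aldehyde carbon is C-1 by definition.
With this numbering: the double bond between C-3 and C-4.
Putting it together: non-3-enal.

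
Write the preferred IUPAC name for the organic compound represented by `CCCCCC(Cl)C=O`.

The longest carbon chain that includes the –CHO group has 7 carbons, so the parent hydride is heptane.
The principal characteristic group is an aldehyde (terminal –CHO), named with the suffix -al.
The numbering direction is chosen so that the aldehyde carbon is C-1 by definition.
This places a chloro group at C-2.
Assembling the pieces gives 2-chloroheptanal.

2-chloroheptanal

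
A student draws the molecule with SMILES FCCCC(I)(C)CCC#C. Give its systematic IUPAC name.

The longest carbon chain that includes the multiple bond has 8 carbons, so the parent hydride is octane.
There is one C≡C triple bond, indicated by the ending -yne.
Choose the numbering such that numbering from this end puts the triple bond at C-1 rather than C-7.
This places the triple bond between C-1 and C-2; a fluoro group at C-8; an iodo group at C-5; a methyl group at C-5.
The substituents are ordered alphabetically, ignoring any di-/tri- multipliers.
The name is 8-fluoro-5-iodo-5-methyloct-1-yne.

8-fluoro-5-iodo-5-methyloct-1-yne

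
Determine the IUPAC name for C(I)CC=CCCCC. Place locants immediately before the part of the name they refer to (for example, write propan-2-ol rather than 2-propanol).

1-iodooct-3-ene

The longest chain bearing the multiple bond is 8 carbons long (octane).
The chain contains a C=C double bond, so the unsaturation ending is -ene.
Number the chain so that numbering from this end puts the double bond at C-3 rather than C-5.
With this numbering: the double bond between C-3 and C-4; an iodo group at C-1.
Assembling the pieces gives 1-iodooct-3-ene.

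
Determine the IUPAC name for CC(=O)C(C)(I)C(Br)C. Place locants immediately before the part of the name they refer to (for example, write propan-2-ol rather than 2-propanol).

4-bromo-3-iodo-3-methylpentan-2-one

The longest carbon chain that includes the carbonyl has 5 carbons, so the parent hydride is pentane.
The highest-priority functional group is a ketone (C=O on an internal carbon), so the name ends in -one.
Number the chain so that numbering from this end puts the carbonyl group at C-2 rather than C-4.
That gives the carbonyl at C-2; a bromo group at C-4; an iodo group at C-3; a methyl group at C-3.
Prefixes are listed alphabetically: bromo, iodo, methyl.
Assembling the pieces gives 4-bromo-3-iodo-3-methylpentan-2-one.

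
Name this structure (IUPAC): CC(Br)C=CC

4-bromopent-2-ene

The longest carbon chain that includes the multiple bond has 5 carbons, so the parent hydride is pentane.
The chain contains a C=C double bond, so the unsaturation ending is -ene.
Choose the numbering such that numbering from this end puts the double bond at C-2 rather than C-3.
With this numbering: the double bond between C-2 and C-3; a bromo group at C-4.
Assembling the pieces gives 4-bromopent-2-ene.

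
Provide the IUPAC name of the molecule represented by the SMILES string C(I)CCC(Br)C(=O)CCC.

The longest carbon chain that includes the carbonyl has 8 carbons, so the parent hydride is octane.
The principal characteristic group is a ketone (C=O on an internal carbon), named with the suffix -one.
Choose the numbering such that numbering from this end puts the carbonyl group at C-4 rather than C-5.
That gives the carbonyl at C-4; a bromo group at C-5; an iodo group at C-8.
The substituents are ordered alphabetically, ignoring any di-/tri- multipliers.
Assembling the pieces gives 5-bromo-8-iodooctan-4-one.

5-bromo-8-iodooctan-4-one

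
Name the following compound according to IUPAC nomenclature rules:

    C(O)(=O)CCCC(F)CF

5,6-difluorohexanoic acid

Counting along the main chain through the –COOH group gives 6 carbons: the parent is hexane.
The principal characteristic group is a carboxylic acid (terminal –COOH), named with the suffix -oic acid.
Choose the numbering such that the carboxylic acid carbon is C-1 by definition.
That gives fluoro groups at C-5 and C-6.
Putting it together: 5,6-difluorohexanoic acid.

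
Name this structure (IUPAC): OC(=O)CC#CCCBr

The longest carbon chain that includes the –COOH group and the multiple bond has 6 carbons, so the parent hydride is hexane.
A carboxylic acid (terminal –COOH) is the principal characteristic group, giving the suffix -oic acid.
The chain contains a C≡C triple bond, so the unsaturation ending is -yne.
Number the chain so that the carboxylic acid carbon is C-1 by definition.
That gives the triple bond between C-3 and C-4; a bromo group at C-6.
Putting it together: 6-bromohex-3-ynoic acid.

6-bromohex-3-ynoic acid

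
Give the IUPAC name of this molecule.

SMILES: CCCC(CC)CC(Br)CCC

4-bromo-6-ethylnonane

The parent chain contains 9 carbons (nonane).
Number the chain so that the locant sets are identical either way, so the alphabetically earlier bromo substituent takes the lower locant (4 rather than 6).
That gives a bromo group at C-4; an ethyl group at C-6.
Substituent prefixes are cited in alphabetical order (multiplying prefixes like di-/tri- are ignored for ordering).
Assembling the pieces gives 4-bromo-6-ethylnonane.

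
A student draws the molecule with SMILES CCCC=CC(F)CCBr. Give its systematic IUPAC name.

Counting along the main chain through the multiple bond gives 8 carbons: the parent is octane.
The chain contains a C=C double bond, so the unsaturation ending is -ene.
Choose the numbering such that the substituent locant set {1,3} is lower than {6,8} at the first point of difference.
With this numbering: the double bond between C-4 and C-5; a bromo group at C-1; a fluoro group at C-3.
Prefixes are listed alphabetically: bromo, fluoro.
Assembling the pieces gives 1-bromo-3-fluorooct-4-ene.

1-bromo-3-fluorooct-4-ene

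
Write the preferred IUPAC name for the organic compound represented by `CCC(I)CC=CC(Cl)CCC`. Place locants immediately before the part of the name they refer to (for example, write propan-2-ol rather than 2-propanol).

The longest carbon chain that includes the multiple bond has 10 carbons, so the parent hydride is decane.
There is one C=C double bond, indicated by the ending -ene.
Number the chain so that the substituent locant set {3,7} is lower than {4,8} at the first point of difference.
With this numbering: the double bond between C-5 and C-6; a chloro group at C-7; an iodo group at C-3.
The substituents are ordered alphabetically, ignoring any di-/tri- multipliers.
Assembling the pieces gives 7-chloro-3-iododec-5-ene.

7-chloro-3-iododec-5-ene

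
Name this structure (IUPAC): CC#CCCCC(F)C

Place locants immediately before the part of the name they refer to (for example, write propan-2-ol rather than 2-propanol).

The longest carbon chain that includes the multiple bond has 8 carbons, so the parent hydride is octane.
A C≡C triple bond in the chain gives the infix -yne-.
Number the chain so that numbering from this end puts the triple bond at C-2 rather than C-6.
With this numbering: the triple bond between C-2 and C-3; a fluoro group at C-7.
Putting it together: 7-fluorooct-2-yne.

7-fluorooct-2-yne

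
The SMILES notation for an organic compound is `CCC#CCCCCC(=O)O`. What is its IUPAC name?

The longest carbon chain that includes the –COOH group and the multiple bond has 9 carbons, so the parent hydride is nonane.
The principal characteristic group is a carboxylic acid (terminal –COOH), named with the suffix -oic acid.
There is one C≡C triple bond, indicated by the ending -yne.
Number the chain so that the carboxylic acid carbon is C-1 by definition.
This places the triple bond between C-6 and C-7.
Putting it together: non-6-ynoic acid.

non-6-ynoic acid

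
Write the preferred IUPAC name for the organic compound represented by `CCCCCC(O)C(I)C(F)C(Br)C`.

The longest carbon chain that includes the –OH group has 10 carbons, so the parent hydride is decane.
An alcohol (–OH) is the principal characteristic group, giving the suffix -ol.
The numbering direction is chosen so that numbering from this end puts the hydroxyl group at C-5 rather than C-6.
With this numbering: the hydroxyl at C-5; a bromo group at C-2; a fluoro group at C-3; an iodo group at C-4.
Prefixes are listed alphabetically: bromo, fluoro, iodo.
Putting it together: 2-bromo-3-fluoro-4-iododecan-5-ol.

2-bromo-3-fluoro-4-iododecan-5-ol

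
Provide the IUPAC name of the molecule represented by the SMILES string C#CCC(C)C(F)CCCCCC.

5-fluoro-4-methylundec-1-yne

Counting along the main chain through the multiple bond gives 11 carbons: the parent is undecane.
A C≡C triple bond in the chain gives the infix -yne-.
Number the chain so that numbering from this end puts the triple bond at C-1 rather than C-10.
This places the triple bond between C-1 and C-2; a fluoro group at C-5; a methyl group at C-4.
The substituents are ordered alphabetically, ignoring any di-/tri- multipliers.
The name is 5-fluoro-4-methylundec-1-yne.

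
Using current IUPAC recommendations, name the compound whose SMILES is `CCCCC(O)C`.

hexan-2-ol

The longest chain bearing the –OH group is 6 carbons long (hexane).
The highest-priority functional group is an alcohol (–OH), so the name ends in -ol.
The numbering direction is chosen so that numbering from this end puts the hydroxyl group at C-2 rather than C-5.
This places the hydroxyl at C-2.
Putting it together: hexan-2-ol.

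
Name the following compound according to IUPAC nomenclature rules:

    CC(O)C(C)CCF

The longest chain bearing the –OH group is 5 carbons long (pentane).
An alcohol (–OH) is the principal characteristic group, giving the suffix -ol.
Choose the numbering such that numbering from this end puts the hydroxyl group at C-2 rather than C-4.
That gives the hydroxyl at C-2; a fluoro group at C-5; a methyl group at C-3.
Substituent prefixes are cited in alphabetical order (multiplying prefixes like di-/tri- are ignored for ordering).
The name is 5-fluoro-3-methylpentan-2-ol.

5-fluoro-3-methylpentan-2-ol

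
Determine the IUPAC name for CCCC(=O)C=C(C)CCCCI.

The longest carbon chain that includes the carbonyl and the multiple bond has 10 carbons, so the parent hydride is decane.
A ketone (C=O on an internal carbon) is the principal characteristic group, giving the suffix -one.
A C=C double bond in the chain gives the infix -ene-.
Choose the numbering such that numbering from this end puts the carbonyl group at C-4 rather than C-7.
With this numbering: the carbonyl at C-4; the double bond between C-5 and C-6; an iodo group at C-10; a methyl group at C-6.
Prefixes are listed alphabetically: iodo, methyl.
Putting it together: 10-iodo-6-methyldec-5-en-4-one.

10-iodo-6-methyldec-5-en-4-one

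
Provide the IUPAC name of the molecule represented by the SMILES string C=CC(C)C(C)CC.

The longest chain bearing the multiple bond is 6 carbons long (hexane).
The chain contains a C=C double bond, so the unsaturation ending is -ene.
Number the chain so that numbering from this end puts the double bond at C-1 rather than C-5.
That gives the double bond between C-1 and C-2; methyl groups at C-3 and C-4.
Assembling the pieces gives 3,4-dimethylhex-1-ene.

3,4-dimethylhex-1-ene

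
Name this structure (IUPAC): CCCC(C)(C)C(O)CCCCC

The longest chain bearing the –OH group is 10 carbons long (decane).
An alcohol (–OH) is the principal characteristic group, giving the suffix -ol.
Choose the numbering such that numbering from this end puts the hydroxyl group at C-5 rather than C-6.
With this numbering: the hydroxyl at C-5; two methyl groups at C-4.
Putting it together: 4,4-dimethyldecan-5-ol.

4,4-dimethyldecan-5-ol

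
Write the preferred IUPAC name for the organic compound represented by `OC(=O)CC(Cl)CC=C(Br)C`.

Counting along the main chain through the –COOH group and the multiple bond gives 7 carbons: the parent is heptane.
A carboxylic acid (terminal –COOH) is the principal characteristic group, giving the suffix -oic acid.
The chain contains a C=C double bond, so the unsaturation ending is -ene.
The numbering direction is chosen so that the carboxylic acid carbon is C-1 by definition.
With this numbering: the double bond between C-5 and C-6; a bromo group at C-6; a chloro group at C-3.
Substituent prefixes are cited in alphabetical order (multiplying prefixes like di-/tri- are ignored for ordering).
The name is 6-bromo-3-chlorohept-5-enoic acid.

6-bromo-3-chlorohept-5-enoic acid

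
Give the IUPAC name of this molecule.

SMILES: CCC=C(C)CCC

The longest carbon chain that includes the multiple bond has 7 carbons, so the parent hydride is heptane.
The chain contains a C=C double bond, so the unsaturation ending is -ene.
Number the chain so that numbering from this end puts the double bond at C-3 rather than C-4.
That gives the double bond between C-3 and C-4; a methyl group at C-4.
Assembling the pieces gives 4-methylhept-3-ene.

4-methylhept-3-ene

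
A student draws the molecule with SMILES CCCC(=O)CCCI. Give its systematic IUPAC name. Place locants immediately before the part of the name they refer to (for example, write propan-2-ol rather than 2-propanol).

1-iodoheptan-4-one

The longest chain bearing the carbonyl is 7 carbons long (heptane).
The principal characteristic group is a ketone (C=O on an internal carbon), named with the suffix -one.
Choose the numbering such that the substituent locant set {1} is lower than {7} at the first point of difference.
With this numbering: the carbonyl at C-4; an iodo group at C-1.
Putting it together: 1-iodoheptan-4-one.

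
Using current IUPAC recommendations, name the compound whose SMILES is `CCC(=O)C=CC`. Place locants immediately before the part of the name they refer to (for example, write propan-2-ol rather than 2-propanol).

hex-4-en-3-one

Counting along the main chain through the carbonyl and the multiple bond gives 6 carbons: the parent is hexane.
The highest-priority functional group is a ketone (C=O on an internal carbon), so the name ends in -one.
The chain contains a C=C double bond, so the unsaturation ending is -ene.
Number the chain so that numbering from this end puts the carbonyl group at C-3 rather than C-4.
This places the carbonyl at C-3; the double bond between C-4 and C-5.
The name is hex-4-en-3-one.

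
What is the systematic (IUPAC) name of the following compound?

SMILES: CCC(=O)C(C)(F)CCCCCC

The longest carbon chain that includes the carbonyl has 10 carbons, so the parent hydride is decane.
The highest-priority functional group is a ketone (C=O on an internal carbon), so the name ends in -one.
Choose the numbering such that numbering from this end puts the carbonyl group at C-3 rather than C-8.
With this numbering: the carbonyl at C-3; a fluoro group at C-4; a methyl group at C-4.
Prefixes are listed alphabetically: fluoro, methyl.
Assembling the pieces gives 4-fluoro-4-methyldecan-3-one.

4-fluoro-4-methyldecan-3-one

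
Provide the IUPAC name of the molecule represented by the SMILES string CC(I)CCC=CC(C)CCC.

Counting along the main chain through the multiple bond gives 10 carbons: the parent is decane.
A C=C double bond in the chain gives the infix -ene-.
Choose the numbering such that the substituent locant set {2,7} is lower than {4,9} at the first point of difference.
This places the double bond between C-5 and C-6; an iodo group at C-2; a methyl group at C-7.
Prefixes are listed alphabetically: iodo, methyl.
The name is 2-iodo-7-methyldec-5-ene.

2-iodo-7-methyldec-5-ene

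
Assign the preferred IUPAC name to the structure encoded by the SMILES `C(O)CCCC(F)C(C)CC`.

5-fluoro-6-methyloctan-1-ol

The longest chain bearing the –OH group is 8 carbons long (octane).
An alcohol (–OH) is the principal characteristic group, giving the suffix -ol.
The numbering direction is chosen so that numbering from this end puts the hydroxyl group at C-1 rather than C-8.
This places the hydroxyl at C-1; a fluoro group at C-5; a methyl group at C-6.
Prefixes are listed alphabetically: fluoro, methyl.
Putting it together: 5-fluoro-6-methyloctan-1-ol.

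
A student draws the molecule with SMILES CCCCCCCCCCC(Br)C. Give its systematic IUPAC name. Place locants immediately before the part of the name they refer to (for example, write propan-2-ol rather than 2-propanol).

2-bromododecane

The longest carbon chain is 12 atoms: the parent is dodecane.
Number the chain so that the substituent locant set {2} is lower than {11} at the first point of difference.
This places a bromo group at C-2.
Assembling the pieces gives 2-bromododecane.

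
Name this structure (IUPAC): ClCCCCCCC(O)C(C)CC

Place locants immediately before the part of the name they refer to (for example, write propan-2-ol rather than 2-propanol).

The longest carbon chain that includes the –OH group has 10 carbons, so the parent hydride is decane.
The principal characteristic group is an alcohol (–OH), named with the suffix -ol.
Choose the numbering such that numbering from this end puts the hydroxyl group at C-4 rather than C-7.
That gives the hydroxyl at C-4; a chloro group at C-10; a methyl group at C-3.
Substituent prefixes are cited in alphabetical order (multiplying prefixes like di-/tri- are ignored for ordering).
Assembling the pieces gives 10-chloro-3-methyldecan-4-ol.

10-chloro-3-methyldecan-4-ol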